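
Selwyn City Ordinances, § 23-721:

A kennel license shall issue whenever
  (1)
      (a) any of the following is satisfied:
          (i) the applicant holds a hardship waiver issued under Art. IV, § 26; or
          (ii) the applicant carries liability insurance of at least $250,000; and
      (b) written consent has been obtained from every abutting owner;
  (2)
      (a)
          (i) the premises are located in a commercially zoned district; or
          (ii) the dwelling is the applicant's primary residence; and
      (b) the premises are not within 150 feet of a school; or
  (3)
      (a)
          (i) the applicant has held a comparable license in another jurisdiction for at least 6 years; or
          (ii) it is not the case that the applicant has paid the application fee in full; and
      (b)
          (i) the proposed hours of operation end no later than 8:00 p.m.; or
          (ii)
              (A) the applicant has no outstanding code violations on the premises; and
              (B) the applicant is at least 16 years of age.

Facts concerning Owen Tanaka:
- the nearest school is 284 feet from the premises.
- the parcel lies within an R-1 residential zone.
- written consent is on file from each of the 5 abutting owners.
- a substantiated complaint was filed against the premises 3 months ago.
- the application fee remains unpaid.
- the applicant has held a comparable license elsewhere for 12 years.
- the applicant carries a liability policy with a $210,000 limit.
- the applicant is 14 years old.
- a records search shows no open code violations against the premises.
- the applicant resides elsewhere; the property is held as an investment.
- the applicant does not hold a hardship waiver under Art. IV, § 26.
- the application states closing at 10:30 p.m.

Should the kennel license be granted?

(i) hardship waiver — not satisfied.
(ii) insurance ≥ $250,000 — fails.
(a) = F OR F = false.
(b) all abutters consent — satisfied.
(1) = F AND T = false.
(i) commercially zoned — not met.
(ii) primary residence — fails.
So (a) is not satisfied (F OR F).
(b) ≥150 ft from school — holds.
So (2) is not satisfied (F AND T).
(i) prior license ≥ 6 yr — holds.
(ii) not (fee paid) — met.
(a): T OR T → true.
(i) closes by 8 p.m. — not met.
(A) no code violations — satisfied.
(B) age ≥ 16 — fails.
(ii): T AND F → false.
So (b) is not satisfied (F OR F).
So (3) is not satisfied (T AND F).
So Overall is not satisfied (F OR F OR F).

No — denied.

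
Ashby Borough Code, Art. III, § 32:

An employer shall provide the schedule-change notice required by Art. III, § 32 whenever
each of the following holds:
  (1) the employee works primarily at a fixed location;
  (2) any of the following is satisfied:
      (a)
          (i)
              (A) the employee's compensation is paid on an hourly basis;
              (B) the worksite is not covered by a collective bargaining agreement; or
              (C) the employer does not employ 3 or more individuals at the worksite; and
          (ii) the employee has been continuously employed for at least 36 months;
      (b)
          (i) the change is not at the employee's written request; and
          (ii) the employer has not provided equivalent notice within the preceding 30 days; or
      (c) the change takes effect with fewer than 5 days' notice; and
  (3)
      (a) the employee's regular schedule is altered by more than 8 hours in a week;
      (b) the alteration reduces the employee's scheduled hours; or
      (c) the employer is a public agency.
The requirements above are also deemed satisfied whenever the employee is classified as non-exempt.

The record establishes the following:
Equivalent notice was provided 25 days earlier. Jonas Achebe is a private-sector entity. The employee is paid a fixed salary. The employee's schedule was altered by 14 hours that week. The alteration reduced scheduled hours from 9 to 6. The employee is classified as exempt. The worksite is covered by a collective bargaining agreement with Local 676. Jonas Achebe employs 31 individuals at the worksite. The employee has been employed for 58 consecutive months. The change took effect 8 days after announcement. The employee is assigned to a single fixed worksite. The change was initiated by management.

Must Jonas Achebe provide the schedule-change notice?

No — not required.

(1) fixed location — satisfied.
(A) hourly-paid — fails.
(B) no CBA — not satisfied.
(C) not (≥ 3 at site) — not satisfied.
(i): F OR F OR F → false.
(ii) tenure ≥ 36 mo. — met.
So (a) is not satisfied (F AND T).
(i) not employee-requested — holds.
(ii) no recent notice — not met.
(b): T AND F → false.
(c) < 5 days' notice — not met.
So (2) is not satisfied (F OR F OR F).
(a) schedule shift > 8h — met.
(b) hours reduced — holds.
(c) public agency — not satisfied.
So (3) is satisfied (T OR T OR F).
Overall = T AND F AND T = false.
Exception (non-exempt) — not satisfied.
Result: main false OR exception false → false.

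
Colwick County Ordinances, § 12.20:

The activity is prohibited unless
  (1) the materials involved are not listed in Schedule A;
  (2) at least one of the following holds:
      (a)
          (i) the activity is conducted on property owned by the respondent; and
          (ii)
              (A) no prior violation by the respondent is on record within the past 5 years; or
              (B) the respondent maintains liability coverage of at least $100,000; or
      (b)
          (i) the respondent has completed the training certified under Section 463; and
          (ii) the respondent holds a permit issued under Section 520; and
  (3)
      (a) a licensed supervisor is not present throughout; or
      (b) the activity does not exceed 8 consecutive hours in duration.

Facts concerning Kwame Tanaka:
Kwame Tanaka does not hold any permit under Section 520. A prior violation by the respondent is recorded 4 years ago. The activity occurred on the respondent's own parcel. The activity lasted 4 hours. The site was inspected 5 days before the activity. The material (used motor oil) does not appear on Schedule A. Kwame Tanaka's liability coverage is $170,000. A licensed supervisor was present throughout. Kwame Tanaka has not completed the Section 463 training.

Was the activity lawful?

(1) not (Schedule A material) — met.
(i) own property — met.
(A) no prior violation — fails.
(B) coverage ≥ $100,000 — satisfied.
So (ii) is satisfied (F OR T).
(a) = T AND T = true.
(i) training certified — fails.
(ii) holds permit — not satisfied.
(b) = F AND F = false.
So (2) is satisfied (T OR F).
(a) not (supervisor present) — not satisfied.
(b) ≤ 8 hrs duration — satisfied.
(3) = F OR T = true.
So Overall is satisfied (T AND T AND T).

Yes — lawful.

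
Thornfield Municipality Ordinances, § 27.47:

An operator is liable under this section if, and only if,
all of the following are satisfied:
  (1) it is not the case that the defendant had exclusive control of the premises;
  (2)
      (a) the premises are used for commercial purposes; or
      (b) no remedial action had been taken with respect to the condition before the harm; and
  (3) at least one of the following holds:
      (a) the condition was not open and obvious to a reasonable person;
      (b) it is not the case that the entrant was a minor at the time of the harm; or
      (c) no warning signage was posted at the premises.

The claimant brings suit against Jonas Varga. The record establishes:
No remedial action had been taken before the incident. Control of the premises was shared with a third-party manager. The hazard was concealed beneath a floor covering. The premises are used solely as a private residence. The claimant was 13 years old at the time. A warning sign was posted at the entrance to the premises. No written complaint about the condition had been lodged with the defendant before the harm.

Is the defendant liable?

(1) not (exclusive control) — met.
(a) commercial use — not satisfied.
(b) no remedial action — met.
(2) = F OR T = true.
(a) not open/obvious — satisfied.
(b) not (entrant a minor) — not satisfied.
(c) no signage posted — not met.
(3) = T OR F OR F = true.
Overall: T AND T AND T → true.

Yes — liable.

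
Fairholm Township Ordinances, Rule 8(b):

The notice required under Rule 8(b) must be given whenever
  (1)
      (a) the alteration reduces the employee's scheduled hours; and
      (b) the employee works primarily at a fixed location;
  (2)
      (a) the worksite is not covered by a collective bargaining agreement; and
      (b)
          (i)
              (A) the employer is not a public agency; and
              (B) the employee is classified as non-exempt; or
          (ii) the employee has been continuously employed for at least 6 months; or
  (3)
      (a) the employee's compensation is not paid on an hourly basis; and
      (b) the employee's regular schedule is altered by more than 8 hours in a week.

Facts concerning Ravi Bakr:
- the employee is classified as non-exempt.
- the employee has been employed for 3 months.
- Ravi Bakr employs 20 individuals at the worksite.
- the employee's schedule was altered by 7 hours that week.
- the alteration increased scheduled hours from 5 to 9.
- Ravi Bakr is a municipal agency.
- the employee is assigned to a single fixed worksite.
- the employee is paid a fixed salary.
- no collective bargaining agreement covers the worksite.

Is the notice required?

No — not required.

(a) hours reduced — not met.
(b) fixed location — met.
So (1) is not satisfied (F AND T).
(a) no CBA — met.
(A) not (public agency) — not met.
(B) non-exempt — holds.
(i) = F AND T = false.
(ii) tenure ≥ 6 mo. — not met.
(b) = F OR F = false.
(2) = T AND F = false.
(a) not (hourly-paid) — satisfied.
(b) schedule shift > 8h — fails.
So (3) is not satisfied (T AND F).
So Overall is not satisfied (F OR F OR F).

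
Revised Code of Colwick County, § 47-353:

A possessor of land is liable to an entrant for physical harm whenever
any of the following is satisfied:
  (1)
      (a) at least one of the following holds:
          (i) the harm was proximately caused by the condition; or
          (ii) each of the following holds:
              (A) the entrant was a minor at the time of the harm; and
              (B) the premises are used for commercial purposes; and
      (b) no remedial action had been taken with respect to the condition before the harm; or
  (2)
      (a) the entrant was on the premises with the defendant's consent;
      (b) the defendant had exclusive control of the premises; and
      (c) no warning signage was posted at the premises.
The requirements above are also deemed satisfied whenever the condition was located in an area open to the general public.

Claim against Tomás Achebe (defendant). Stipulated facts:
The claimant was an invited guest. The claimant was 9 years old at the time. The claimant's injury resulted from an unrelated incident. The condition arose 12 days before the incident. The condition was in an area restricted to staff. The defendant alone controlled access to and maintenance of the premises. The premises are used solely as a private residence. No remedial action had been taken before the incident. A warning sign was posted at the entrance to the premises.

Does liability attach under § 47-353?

(i) proximate cause — not met.
(A) entrant a minor — satisfied.
(B) commercial use — fails.
So (ii) is not satisfied (T AND F).
(a): F OR F → false.
(b) no remedial action — met.
So (1) is not satisfied (F AND T).
(a) consent to enter — met.
(b) exclusive control — satisfied.
(c) no signage posted — not met.
(2): T AND T AND F → false.
So Overall is not satisfied (F OR F).
Exception (public area) — not satisfied.
Result: main false OR exception false → false.

No — not liable.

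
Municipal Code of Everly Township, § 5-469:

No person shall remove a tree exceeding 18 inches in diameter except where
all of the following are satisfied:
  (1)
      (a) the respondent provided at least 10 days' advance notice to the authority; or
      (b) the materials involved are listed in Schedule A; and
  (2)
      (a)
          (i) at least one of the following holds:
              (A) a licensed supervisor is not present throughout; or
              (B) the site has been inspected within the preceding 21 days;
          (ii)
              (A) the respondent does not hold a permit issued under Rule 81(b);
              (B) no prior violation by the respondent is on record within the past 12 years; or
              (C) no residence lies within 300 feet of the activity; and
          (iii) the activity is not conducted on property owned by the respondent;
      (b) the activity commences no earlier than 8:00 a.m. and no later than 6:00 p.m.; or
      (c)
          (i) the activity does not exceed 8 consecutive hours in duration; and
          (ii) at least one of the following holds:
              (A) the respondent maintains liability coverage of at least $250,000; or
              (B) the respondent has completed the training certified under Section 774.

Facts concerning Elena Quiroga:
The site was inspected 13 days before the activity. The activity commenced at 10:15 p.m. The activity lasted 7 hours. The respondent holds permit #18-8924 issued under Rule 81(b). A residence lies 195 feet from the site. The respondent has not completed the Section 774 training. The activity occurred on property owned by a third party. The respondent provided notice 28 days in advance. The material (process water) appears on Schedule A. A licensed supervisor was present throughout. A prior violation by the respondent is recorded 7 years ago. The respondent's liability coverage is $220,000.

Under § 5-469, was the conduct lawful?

(a) ≥10 days' notice — satisfied.
(b) Schedule A material — holds.
So (1) is satisfied (T OR T).
(A) not (supervisor present) — fails.
(B) site inspected — satisfied.
(i) = F OR T = true.
(A) not (holds permit) — not satisfied.
(B) no prior violation — not satisfied.
(C) no residence in 300 ft — fails.
So (ii) is not satisfied (F OR F OR F).
(iii) not (own property) — satisfied.
(a) = T AND F AND T = false.
(b) start within hours — not satisfied.
(i) ≤ 8 hrs duration — met.
(A) coverage ≥ $250,000 — not met.
(B) training certified — fails.
(ii): F OR F → false.
So (c) is not satisfied (T AND F).
(2): F OR F OR F → false.
So Overall is not satisfied (T AND F).

No — unlawful.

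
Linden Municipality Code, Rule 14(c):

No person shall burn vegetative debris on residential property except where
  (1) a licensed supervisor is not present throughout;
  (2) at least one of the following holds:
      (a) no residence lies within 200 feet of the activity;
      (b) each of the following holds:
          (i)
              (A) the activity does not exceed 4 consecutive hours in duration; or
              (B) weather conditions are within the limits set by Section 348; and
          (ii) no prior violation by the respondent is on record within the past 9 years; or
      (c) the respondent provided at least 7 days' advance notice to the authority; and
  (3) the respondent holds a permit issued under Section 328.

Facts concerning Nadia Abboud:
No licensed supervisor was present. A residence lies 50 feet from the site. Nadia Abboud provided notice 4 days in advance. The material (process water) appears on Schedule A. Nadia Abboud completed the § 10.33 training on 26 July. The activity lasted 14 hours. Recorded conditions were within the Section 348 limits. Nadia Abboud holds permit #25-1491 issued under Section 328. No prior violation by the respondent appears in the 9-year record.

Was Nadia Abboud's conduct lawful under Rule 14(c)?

(1) not (supervisor present) — satisfied.
(a) no residence in 200 ft — fails.
(A) ≤ 4 hrs duration — not satisfied.
(B) weather ok — met.
So (i) is satisfied (F OR T).
(ii) no prior violation — satisfied.
(b) = T AND T = true.
(c) ≥7 days' notice — not met.
So (2) is satisfied (F OR T OR F).
(3) holds permit — satisfied.
So Overall is satisfied (T AND T AND T).

Yes — lawful.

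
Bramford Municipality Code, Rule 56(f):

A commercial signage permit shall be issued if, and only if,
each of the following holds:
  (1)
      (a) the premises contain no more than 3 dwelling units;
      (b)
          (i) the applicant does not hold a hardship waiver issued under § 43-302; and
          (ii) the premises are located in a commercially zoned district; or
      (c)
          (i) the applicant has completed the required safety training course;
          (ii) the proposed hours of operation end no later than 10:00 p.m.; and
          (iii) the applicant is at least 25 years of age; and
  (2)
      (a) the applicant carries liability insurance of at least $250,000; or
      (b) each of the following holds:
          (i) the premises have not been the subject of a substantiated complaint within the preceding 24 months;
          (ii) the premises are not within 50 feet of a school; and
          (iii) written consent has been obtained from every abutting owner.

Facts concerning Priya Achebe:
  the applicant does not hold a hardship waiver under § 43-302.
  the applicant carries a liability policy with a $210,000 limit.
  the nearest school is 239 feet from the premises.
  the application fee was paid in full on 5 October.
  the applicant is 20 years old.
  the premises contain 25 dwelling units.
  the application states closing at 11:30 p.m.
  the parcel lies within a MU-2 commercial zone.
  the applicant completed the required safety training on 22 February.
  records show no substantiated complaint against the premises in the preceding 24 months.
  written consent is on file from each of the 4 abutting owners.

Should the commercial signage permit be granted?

(a) ≤ 3 units — fails.
(i) not (hardship waiver) — satisfied.
(ii) commercially zoned — met.
So (b) is satisfied (T AND T).
(i) safety training — satisfied.
(ii) closes by 10 p.m. — not satisfied.
(iii) age ≥ 25 — not satisfied.
(c): T AND F AND F → false.
So (1) is satisfied (F OR T OR F).
(a) insurance ≥ $250,000 — not satisfied.
(i) no complaint in 24 mo. — met.
(ii) ≥50 ft from school — satisfied.
(iii) all abutters consent — met.
(b) = T AND T AND T = true.
(2): F OR T → true.
Overall = T AND T = true.

Yes — granted.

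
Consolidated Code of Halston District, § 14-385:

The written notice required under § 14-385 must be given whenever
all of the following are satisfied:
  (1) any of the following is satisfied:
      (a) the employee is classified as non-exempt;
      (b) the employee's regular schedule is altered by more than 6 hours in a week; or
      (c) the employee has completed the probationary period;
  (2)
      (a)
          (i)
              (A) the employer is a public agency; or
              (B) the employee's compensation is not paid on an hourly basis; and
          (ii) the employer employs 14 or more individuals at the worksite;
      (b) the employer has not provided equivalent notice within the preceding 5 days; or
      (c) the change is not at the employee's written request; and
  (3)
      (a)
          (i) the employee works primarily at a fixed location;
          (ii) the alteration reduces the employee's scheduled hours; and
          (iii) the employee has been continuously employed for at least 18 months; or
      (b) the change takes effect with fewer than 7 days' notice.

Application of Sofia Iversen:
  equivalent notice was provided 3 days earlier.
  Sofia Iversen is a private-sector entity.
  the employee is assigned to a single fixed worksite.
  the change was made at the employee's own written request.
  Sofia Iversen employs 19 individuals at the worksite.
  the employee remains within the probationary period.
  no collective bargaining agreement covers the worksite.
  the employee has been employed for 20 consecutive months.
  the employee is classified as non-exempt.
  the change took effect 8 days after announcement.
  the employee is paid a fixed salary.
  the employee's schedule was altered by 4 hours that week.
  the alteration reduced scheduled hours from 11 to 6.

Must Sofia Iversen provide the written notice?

(a) non-exempt — satisfied.
(b) schedule shift > 6h — not satisfied.
(c) past probation — not satisfied.
So (1) is satisfied (T OR F OR F).
(A) public agency — not met.
(B) not (hourly-paid) — holds.
So (i) is satisfied (F OR T).
(ii) ≥ 14 at site — satisfied.
(a): T AND T → true.
(b) no recent notice — fails.
(c) not employee-requested — not met.
So (2) is satisfied (T OR F OR F).
(i) fixed location — met.
(ii) hours reduced — holds.
(iii) tenure ≥ 18 mo. — holds.
So (a) is satisfied (T AND T AND T).
(b) < 7 days' notice — not satisfied.
So (3) is satisfied (T OR F).
So Overall is satisfied (T AND T AND T).

Yes — required.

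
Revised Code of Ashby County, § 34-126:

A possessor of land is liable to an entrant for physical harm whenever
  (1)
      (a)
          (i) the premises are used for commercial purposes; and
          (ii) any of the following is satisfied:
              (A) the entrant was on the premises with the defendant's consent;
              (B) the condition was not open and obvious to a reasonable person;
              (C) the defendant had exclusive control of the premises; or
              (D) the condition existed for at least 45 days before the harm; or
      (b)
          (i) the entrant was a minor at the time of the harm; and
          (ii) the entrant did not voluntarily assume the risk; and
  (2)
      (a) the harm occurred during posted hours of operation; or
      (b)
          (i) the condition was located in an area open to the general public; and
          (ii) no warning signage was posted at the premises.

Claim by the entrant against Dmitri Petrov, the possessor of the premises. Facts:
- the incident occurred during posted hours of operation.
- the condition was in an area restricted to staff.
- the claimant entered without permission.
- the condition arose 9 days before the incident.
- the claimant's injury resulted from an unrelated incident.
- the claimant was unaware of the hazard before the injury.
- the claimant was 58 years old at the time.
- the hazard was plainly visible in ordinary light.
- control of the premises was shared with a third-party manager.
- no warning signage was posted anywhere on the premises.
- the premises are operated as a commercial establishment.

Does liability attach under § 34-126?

No — not liable.

(i) commercial use — met.
(A) consent to enter — not satisfied.
(B) not open/obvious — not satisfied.
(C) exclusive control — not met.
(D) condition ≥45 days old — not met.
So (ii) is not satisfied (F OR F OR F OR F).
(a): T AND F → false.
(i) entrant a minor — not met.
(ii) no assumed risk — met.
So (b) is not satisfied (F AND T).
So (1) is not satisfied (F OR F).
(a) during posted hours — met.
(i) public area — not met.
(ii) no signage posted — satisfied.
So (b) is not satisfied (F AND T).
(2): T OR F → true.
Overall = F AND T = false.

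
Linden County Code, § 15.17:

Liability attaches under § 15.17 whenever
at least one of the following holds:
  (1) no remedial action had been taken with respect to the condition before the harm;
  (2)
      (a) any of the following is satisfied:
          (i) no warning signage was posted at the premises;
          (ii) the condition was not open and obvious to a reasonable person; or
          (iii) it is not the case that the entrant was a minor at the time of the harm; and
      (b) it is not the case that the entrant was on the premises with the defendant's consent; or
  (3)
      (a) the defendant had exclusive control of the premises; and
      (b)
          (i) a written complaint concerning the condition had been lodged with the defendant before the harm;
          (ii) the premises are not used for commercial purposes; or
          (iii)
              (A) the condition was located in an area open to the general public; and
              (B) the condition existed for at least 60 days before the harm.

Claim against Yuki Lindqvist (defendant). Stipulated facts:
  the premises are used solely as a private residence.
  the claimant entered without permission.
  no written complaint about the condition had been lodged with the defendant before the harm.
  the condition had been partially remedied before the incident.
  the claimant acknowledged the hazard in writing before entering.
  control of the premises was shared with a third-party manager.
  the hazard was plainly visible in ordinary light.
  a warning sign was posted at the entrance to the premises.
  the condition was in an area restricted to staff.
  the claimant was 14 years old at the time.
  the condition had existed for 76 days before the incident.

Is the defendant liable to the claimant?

(1) no remedial action — not satisfied.
(i) no signage posted — not met.
(ii) not open/obvious — not met.
(iii) not (entrant a minor) — fails.
(a): F OR F OR F → false.
(b) not (consent to enter) — holds.
(2) = F AND T = false.
(a) exclusive control — fails.
(i) complaint lodged — fails.
(ii) not (commercial use) — holds.
(A) public area — fails.
(B) condition ≥60 days old — met.
(iii) = F AND T = false.
So (b) is satisfied (F OR T OR F).
(3) = F AND T = false.
Overall: F OR F OR F → false.

No — not liable.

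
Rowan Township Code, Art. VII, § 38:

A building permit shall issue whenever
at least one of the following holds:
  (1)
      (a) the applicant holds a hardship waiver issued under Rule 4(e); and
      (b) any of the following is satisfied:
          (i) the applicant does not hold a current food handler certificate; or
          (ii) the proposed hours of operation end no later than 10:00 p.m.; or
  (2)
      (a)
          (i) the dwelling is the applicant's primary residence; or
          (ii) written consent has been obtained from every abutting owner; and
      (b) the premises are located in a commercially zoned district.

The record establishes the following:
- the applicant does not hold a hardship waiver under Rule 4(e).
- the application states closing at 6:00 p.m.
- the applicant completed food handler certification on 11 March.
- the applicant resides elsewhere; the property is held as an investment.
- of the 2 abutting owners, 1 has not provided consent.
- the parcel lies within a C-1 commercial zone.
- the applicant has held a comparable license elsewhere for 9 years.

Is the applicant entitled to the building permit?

(a) hardship waiver — not satisfied.
(i) not (food handler cert.) — fails.
(ii) closes by 10 p.m. — met.
So (b) is satisfied (F OR T).
So (1) is not satisfied (F AND T).
(i) primary residence — fails.
(ii) all abutters consent — not met.
So (a) is not satisfied (F OR F).
(b) commercially zoned — met.
(2): F AND T → false.
So Overall is not satisfied (F OR F).

No — denied.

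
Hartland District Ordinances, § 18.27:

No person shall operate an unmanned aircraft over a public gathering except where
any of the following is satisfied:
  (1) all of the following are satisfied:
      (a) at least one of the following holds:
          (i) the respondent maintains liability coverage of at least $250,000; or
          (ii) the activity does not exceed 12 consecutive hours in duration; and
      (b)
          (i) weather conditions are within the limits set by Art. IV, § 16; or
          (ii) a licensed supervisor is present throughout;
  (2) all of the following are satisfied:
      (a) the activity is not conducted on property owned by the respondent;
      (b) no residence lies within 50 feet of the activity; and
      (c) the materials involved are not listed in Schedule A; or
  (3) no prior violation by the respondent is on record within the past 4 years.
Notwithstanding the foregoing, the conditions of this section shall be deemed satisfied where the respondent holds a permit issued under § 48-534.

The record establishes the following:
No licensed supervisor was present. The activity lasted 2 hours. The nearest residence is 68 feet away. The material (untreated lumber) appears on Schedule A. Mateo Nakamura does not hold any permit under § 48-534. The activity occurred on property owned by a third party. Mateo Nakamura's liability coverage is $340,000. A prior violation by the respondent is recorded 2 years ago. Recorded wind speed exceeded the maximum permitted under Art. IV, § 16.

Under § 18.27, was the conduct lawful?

(i) coverage ≥ $250,000 — holds.
(ii) ≤ 12 hrs duration — met.
(a): T OR T → true.
(i) weather ok — fails.
(ii) supervisor present — fails.
So (b) is not satisfied (F OR F).
(1): T AND F → false.
(a) not (own property) — met.
(b) no residence in 50 ft — met.
(c) not (Schedule A material) — not satisfied.
(2): T AND T AND F → false.
(3) no prior violation — fails.
So Overall is not satisfied (F OR F OR F).
Exception (holds permit) — not satisfied.
Result: main false OR exception false → false.

No — unlawful.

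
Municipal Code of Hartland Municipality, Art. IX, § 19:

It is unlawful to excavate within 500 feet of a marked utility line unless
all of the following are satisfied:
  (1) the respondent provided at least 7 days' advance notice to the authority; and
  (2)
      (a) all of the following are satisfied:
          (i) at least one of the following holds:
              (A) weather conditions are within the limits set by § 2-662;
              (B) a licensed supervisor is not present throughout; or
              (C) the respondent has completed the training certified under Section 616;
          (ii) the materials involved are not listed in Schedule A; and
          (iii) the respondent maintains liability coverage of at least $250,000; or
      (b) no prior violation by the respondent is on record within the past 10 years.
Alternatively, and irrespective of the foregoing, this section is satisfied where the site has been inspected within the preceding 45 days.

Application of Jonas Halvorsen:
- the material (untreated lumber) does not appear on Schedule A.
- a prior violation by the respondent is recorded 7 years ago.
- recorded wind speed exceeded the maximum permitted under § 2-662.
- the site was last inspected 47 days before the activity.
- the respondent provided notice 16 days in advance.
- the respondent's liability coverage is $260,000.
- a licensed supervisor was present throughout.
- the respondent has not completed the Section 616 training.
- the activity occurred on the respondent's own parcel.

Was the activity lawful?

No — unlawful.

(1) ≥7 days' notice — holds.
(A) weather ok — not met.
(B) not (supervisor present) — not met.
(C) training certified — fails.
(i) = F OR F OR F = false.
(ii) not (Schedule A material) — met.
(iii) coverage ≥ $250,000 — met.
So (a) is not satisfied (F AND T AND T).
(b) no prior violation — fails.
(2) = F OR F = false.
Overall: T AND F → false.
Exception (site inspected) — not satisfied.
Result: main false OR exception false → false.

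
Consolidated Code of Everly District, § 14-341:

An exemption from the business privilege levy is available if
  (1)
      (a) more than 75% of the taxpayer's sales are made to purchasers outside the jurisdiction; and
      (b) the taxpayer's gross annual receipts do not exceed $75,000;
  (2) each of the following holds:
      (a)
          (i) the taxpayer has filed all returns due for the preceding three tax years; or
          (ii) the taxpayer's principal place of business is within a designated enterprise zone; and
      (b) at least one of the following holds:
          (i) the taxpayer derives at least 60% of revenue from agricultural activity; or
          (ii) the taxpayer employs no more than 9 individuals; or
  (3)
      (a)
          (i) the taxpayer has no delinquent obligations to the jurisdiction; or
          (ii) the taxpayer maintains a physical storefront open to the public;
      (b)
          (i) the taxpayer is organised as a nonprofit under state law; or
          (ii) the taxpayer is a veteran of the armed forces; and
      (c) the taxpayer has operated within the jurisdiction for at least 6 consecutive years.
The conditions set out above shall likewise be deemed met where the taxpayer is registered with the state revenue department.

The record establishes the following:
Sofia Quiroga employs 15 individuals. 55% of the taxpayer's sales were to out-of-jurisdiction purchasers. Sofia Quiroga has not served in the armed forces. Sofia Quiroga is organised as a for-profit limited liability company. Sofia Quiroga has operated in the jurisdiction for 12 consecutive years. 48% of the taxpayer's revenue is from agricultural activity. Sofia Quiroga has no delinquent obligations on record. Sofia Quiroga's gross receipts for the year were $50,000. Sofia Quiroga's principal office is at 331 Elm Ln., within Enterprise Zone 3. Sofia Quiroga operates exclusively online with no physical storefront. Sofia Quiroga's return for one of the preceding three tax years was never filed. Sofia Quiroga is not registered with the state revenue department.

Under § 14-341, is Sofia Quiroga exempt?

No — not exempt.

(a) >75% out-of-jur. sales — not met.
(b) receipts ≤ $75,000 — holds.
So (1) is not satisfied (F AND T).
(i) returns current — fails.
(ii) in enterprise zone — met.
(a): F OR T → true.
(i) ≥60% agricultural — fails.
(ii) ≤ 9 employees — fails.
(b): F OR F → false.
(2) = T AND F = false.
(i) no delinquency — holds.
(ii) has storefront — fails.
So (a) is satisfied (T OR F).
(i) nonprofit — not satisfied.
(ii) veteran — not met.
(b): F OR F → false.
(c) ≥ 6 yrs in jurisdiction — met.
(3) = T AND F AND T = false.
Overall = F OR F OR F = false.
Exception (state-registered) — not satisfied.
Result: main false OR exception false → false.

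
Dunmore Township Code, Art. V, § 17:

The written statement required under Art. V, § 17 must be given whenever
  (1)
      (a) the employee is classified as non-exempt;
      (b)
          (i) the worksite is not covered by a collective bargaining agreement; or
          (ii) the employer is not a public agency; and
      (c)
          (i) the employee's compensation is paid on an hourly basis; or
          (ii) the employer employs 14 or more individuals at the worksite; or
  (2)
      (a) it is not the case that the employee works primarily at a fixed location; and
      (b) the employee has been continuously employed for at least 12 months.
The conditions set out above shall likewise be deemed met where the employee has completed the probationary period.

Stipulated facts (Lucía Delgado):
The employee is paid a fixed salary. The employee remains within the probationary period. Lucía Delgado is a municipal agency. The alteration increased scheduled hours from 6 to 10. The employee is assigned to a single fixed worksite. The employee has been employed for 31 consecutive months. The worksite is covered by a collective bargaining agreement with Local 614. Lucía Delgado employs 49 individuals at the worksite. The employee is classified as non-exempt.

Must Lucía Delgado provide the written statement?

(a) non-exempt — holds.
(i) no CBA — not satisfied.
(ii) not (public agency) — fails.
(b) = F OR F = false.
(i) hourly-paid — not satisfied.
(ii) ≥ 14 at site — met.
So (c) is satisfied (F OR T).
(1): T AND F AND T → false.
(a) not (fixed location) — not met.
(b) tenure ≥ 12 mo. — satisfied.
(2) = F AND T = false.
Overall: F OR F → false.
Exception (past probation) — not satisfied.
Result: main false OR exception false → false.

No — not required.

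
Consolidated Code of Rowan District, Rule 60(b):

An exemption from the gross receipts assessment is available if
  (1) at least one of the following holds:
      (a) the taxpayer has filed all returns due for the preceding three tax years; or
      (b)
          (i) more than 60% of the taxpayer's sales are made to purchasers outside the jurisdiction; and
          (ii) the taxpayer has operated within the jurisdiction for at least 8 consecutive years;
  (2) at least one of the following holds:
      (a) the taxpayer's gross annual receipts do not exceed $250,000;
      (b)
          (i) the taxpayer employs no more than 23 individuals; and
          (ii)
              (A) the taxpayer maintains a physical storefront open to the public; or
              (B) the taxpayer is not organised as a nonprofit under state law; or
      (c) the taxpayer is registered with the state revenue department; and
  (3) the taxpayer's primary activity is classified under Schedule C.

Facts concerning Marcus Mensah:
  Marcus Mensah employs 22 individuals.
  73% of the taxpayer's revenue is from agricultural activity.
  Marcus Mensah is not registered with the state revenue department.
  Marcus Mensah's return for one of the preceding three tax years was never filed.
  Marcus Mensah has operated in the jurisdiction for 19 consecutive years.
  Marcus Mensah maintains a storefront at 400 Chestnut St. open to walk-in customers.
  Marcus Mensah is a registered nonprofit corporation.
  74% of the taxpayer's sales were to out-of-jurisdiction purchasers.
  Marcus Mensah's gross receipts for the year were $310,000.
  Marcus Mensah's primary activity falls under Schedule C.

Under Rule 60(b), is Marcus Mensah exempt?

(a) returns current — not met.
(i) >60% out-of-jur. sales — satisfied.
(ii) ≥ 8 yrs in jurisdiction — met.
So (b) is satisfied (T AND T).
(1): F OR T → true.
(a) receipts ≤ $250,000 — not met.
(i) ≤ 23 employees — met.
(A) has storefront — satisfied.
(B) not (nonprofit) — fails.
(ii): T OR F → true.
(b) = T AND T = true.
(c) state-registered — not met.
(2) = F OR T OR F = true.
(3) Schedule C activity — satisfied.
Overall = T AND T AND T = true.

Yes — exempt.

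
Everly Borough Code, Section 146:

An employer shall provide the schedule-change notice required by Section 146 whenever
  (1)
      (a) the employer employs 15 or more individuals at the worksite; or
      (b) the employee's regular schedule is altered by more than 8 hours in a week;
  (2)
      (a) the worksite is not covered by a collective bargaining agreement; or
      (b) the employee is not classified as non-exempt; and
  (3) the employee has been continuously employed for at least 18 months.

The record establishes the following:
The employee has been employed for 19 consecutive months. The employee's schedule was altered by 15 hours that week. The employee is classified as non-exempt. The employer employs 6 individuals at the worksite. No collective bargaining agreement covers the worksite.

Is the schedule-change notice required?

Yes — required.

(a) ≥ 15 at site — not met.
(b) schedule shift > 8h — holds.
(1) = F OR T = true.
(a) no CBA — satisfied.
(b) not (non-exempt) — fails.
So (2) is satisfied (T OR F).
(3) tenure ≥ 18 mo. — satisfied.
Overall: T AND T AND T → true.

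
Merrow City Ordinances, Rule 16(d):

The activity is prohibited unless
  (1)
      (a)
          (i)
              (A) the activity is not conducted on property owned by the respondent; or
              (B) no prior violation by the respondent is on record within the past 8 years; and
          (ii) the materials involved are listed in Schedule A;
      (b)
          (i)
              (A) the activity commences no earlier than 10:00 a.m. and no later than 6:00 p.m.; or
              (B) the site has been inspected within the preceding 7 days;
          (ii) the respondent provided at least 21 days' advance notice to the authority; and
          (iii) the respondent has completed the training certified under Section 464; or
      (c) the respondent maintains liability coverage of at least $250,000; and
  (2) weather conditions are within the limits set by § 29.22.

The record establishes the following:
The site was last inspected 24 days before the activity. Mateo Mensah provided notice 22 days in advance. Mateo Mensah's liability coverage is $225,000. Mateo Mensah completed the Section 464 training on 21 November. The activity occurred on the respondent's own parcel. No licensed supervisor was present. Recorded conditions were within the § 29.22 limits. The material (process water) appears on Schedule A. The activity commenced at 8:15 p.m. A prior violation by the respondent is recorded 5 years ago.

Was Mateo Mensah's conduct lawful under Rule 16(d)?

(A) not (own property) — not met.
(B) no prior violation — not satisfied.
(i): F OR F → false.
(ii) Schedule A material — satisfied.
(a): F AND T → false.
(A) start within hours — fails.
(B) site inspected — not satisfied.
So (i) is not satisfied (F OR F).
(ii) ≥21 days' notice — holds.
(iii) training certified — holds.
(b): F AND T AND T → false.
(c) coverage ≥ $250,000 — not satisfied.
So (1) is not satisfied (F OR F OR F).
(2) weather ok — holds.
So Overall is not satisfied (F AND T).

No — unlawful.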